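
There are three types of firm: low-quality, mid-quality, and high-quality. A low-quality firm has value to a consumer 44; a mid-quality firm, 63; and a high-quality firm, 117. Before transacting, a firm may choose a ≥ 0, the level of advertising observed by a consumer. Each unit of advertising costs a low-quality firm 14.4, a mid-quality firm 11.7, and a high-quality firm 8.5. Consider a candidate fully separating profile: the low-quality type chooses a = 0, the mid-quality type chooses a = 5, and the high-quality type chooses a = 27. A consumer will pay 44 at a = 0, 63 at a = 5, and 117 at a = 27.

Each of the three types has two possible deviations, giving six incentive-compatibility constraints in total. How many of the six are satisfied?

Mid-quality (own payoff 63 − 11.7×5 = 4.5): to a=0 gives 44 → profitable ✗; to a=27 gives 117 − 11.7×27 = -198.9 → no gain ✓.
High-quality (own payoff 117 − 8.5×27 = -112.5): to a=0 gives 44 → profitable ✗; to a=5 gives 63 − 8.5×5 = 20.5 → profitable ✗.
Low-quality (own payoff 44): to a=5 gives 63 − 14.4×5 = -9 → no gain ✓; to a=27 gives 117 − 14.4×27 = -271.8 → no gain ✓.
3 of the 6 constraints hold; not an equilibrium.

3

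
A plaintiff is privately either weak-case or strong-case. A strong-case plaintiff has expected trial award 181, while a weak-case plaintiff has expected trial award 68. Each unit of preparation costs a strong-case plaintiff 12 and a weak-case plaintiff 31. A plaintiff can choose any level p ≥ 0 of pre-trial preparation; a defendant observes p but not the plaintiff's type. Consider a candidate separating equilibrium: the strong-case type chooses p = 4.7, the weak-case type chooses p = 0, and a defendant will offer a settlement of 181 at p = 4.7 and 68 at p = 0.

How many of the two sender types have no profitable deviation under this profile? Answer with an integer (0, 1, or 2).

2

Weak-case type: stay at 0 → 68; mimic → 181 − 31 × 4.7 = 35.3. IC holds (68 ≥ 35.3).
Strong-case type: signal → 181 − 12 × 4.7 = 124.6; deviate to 0 → 68. IC holds (124.6 ≥ 68).
2 of 2 constraints hold, so this is a separating equilibrium.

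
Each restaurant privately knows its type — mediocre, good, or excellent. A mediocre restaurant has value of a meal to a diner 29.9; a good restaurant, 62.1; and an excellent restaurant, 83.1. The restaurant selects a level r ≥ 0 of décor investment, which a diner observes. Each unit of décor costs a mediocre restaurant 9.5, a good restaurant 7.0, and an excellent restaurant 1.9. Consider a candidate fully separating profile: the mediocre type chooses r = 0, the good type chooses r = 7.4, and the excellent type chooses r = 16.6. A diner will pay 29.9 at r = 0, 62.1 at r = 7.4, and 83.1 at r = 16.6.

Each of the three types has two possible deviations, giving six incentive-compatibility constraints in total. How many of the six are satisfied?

Excellent (own payoff 83.1 − 1.9×16.6 = 51.56): to r=0 gives 29.9 → no gain ✓; to r=7.4 gives 62.1 − 1.9×7.4 = 48.04 → no gain ✓.
Mediocre (own payoff 29.9): to r=7.4 gives 62.1 − 9.5×7.4 = -8.2 → no gain ✓; to r=16.6 gives 83.1 − 9.5×16.6 = -74.6 → no gain ✓.
Good (own payoff 62.1 − 7.0×7.4 = 10.3): to r=0 gives 29.9 → profitable ✗; to r=16.6 gives 83.1 − 7.0×16.6 = -33.1 → no gain ✓.
5 of the 6 constraints hold; not an equilibrium.

5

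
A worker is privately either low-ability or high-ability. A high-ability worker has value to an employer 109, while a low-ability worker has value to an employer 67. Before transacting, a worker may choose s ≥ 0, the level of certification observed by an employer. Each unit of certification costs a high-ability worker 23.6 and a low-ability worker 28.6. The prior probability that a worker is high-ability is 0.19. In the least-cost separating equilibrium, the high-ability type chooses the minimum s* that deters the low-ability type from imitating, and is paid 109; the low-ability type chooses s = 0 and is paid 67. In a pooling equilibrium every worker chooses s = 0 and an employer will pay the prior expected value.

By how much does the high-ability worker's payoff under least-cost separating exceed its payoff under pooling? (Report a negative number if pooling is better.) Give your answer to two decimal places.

-0.64

Least-cost separating signal: s* solves 67 = 109 − 28.6·s*, so s* = (109 − 67)/28.6 ≈ 1.4685.
High-ability type's separating payoff: 109 − 23.6 × s* = 109 − 23.6 × (109 − 67)/28.6 = 109 − 991.2/28.6 ≈ 74.3427.
Pooling payoff: 0.19 × 109 + 0.81 × 67 = 74.98.
Difference: 74.3427 − 74.98 = -0.6373, i.e. -0.64 to two decimal places.
The high-ability type would prefer the pooling outcome.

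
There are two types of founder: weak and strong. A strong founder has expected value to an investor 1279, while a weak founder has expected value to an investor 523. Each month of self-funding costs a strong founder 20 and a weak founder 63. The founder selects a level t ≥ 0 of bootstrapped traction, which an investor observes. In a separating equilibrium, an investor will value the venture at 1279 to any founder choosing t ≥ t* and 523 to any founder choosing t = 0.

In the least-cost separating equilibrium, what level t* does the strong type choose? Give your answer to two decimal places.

12.00

A weak founder choosing t = 0 receives 523.
Imitating at t* instead would pay 1279 at cost 63·t*, netting 1279 − 63·t*.
Indifference: 523 = 1279 − 63·t*, so t* = (1279 − 523) / 63 = 12.00.
This is the weak type's binding incentive-compatibility constraint; any t ≥ 12.00 sustains separation on that side.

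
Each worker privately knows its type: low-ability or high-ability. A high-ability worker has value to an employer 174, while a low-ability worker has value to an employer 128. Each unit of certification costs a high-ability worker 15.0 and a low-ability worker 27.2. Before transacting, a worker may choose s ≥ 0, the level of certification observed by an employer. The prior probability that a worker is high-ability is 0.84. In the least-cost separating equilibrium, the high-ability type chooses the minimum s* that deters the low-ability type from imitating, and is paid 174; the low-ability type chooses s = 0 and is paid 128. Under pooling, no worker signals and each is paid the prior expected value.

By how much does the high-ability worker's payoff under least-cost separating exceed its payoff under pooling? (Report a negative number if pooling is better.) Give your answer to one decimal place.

Least-cost separating signal: s* solves 128 = 174 − 27.2·s*, so s* = (174 − 128)/27.2 ≈ 1.6912.
High-ability type's separating payoff: 174 − 15.0 × s* = 174 − 15.0 × (174 − 128)/27.2 = 174 − 690/27.2 ≈ 148.632.
Pooling payoff: 0.84 × 174 + 0.16 × 128 = 166.64.
Difference: 148.632 − 166.64 = -18.008, i.e. -18.0 to one decimal place.
The high-ability type would prefer the pooling outcome.

-18.0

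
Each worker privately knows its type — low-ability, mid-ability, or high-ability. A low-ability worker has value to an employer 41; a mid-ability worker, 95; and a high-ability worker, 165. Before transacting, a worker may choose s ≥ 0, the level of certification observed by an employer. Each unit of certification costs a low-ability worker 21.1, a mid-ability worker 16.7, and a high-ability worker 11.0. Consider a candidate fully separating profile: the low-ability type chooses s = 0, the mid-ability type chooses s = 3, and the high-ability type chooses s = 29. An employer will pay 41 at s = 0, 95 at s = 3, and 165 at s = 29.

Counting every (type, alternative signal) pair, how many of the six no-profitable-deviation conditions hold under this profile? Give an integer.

4

Low-ability (own payoff 41): to s=3 gives 95 − 21.1×3 = 31.7 → no gain ✓; to s=29 gives 165 − 21.1×29 = -446.9 → no gain ✓.
Mid-ability (own payoff 95 − 16.7×3 = 44.9): to s=0 gives 41 → no gain ✓; to s=29 gives 165 − 16.7×29 = -319.3 → no gain ✓.
High-ability (own payoff 165 − 11.0×29 = -154): to s=0 gives 41 → profitable ✗; to s=3 gives 95 − 11.0×3 = 62 → profitable ✗.
4 of the 6 constraints hold; not an equilibrium.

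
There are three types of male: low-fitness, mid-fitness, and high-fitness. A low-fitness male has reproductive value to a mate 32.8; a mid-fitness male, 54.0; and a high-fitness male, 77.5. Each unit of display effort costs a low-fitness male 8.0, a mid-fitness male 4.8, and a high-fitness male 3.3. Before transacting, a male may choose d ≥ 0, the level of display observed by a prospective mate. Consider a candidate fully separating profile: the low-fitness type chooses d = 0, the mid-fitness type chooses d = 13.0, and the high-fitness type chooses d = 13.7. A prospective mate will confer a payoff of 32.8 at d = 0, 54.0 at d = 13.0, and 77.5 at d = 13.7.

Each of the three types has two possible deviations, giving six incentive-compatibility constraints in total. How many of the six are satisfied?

3

Mid-fitness (own payoff 54.0 − 4.8×13.0 = -8.4): to d=0 gives 32.8 → profitable ✗; to d=13.7 gives 77.5 − 4.8×13.7 = 11.74 → profitable ✗.
High-fitness (own payoff 77.5 − 3.3×13.7 = 32.29): to d=0 gives 32.8 → profitable ✗; to d=13.0 gives 54.0 − 3.3×13.0 = 11.1 → no gain ✓.
Low-fitness (own payoff 32.8): to d=13.0 gives 54.0 − 8.0×13.0 = -50 → no gain ✓; to d=13.7 gives 77.5 − 8.0×13.7 = -32.1 → no gain ✓.
3 of the 6 constraints hold; not an equilibrium.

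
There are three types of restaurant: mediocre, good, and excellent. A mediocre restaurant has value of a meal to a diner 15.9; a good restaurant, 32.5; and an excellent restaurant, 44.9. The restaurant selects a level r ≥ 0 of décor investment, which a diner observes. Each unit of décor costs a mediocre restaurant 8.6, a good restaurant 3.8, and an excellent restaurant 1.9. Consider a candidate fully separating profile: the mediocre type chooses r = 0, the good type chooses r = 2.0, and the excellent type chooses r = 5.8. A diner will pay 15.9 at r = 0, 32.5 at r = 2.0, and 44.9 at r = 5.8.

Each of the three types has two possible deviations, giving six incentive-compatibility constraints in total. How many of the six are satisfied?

Good (own payoff 32.5 − 3.8×2.0 = 24.9): to r=0 gives 15.9 → no gain ✓; to r=5.8 gives 44.9 − 3.8×5.8 = 22.86 → no gain ✓.
Excellent (own payoff 44.9 − 1.9×5.8 = 33.88): to r=0 gives 15.9 → no gain ✓; to r=2.0 gives 32.5 − 1.9×2.0 = 28.7 → no gain ✓.
Mediocre (own payoff 15.9): to r=2.0 gives 32.5 − 8.6×2.0 = 15.3 → no gain ✓; to r=5.8 gives 44.9 − 8.6×5.8 = -4.98 → no gain ✓.
6 of the 6 constraints hold; this profile is a separating equilibrium.

6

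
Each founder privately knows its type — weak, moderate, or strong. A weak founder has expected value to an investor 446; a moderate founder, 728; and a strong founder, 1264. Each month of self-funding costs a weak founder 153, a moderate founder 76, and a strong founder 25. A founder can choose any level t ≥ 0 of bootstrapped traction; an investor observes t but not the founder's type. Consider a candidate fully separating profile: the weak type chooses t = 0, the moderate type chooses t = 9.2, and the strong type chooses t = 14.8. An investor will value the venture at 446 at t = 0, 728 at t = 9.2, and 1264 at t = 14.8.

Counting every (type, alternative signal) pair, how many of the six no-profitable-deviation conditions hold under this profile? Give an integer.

Moderate (own payoff 728 − 76×9.2 = 28.8): to t=0 gives 446 → profitable ✗; to t=14.8 gives 1264 − 76×14.8 = 139.2 → profitable ✗.
Strong (own payoff 1264 − 25×14.8 = 894): to t=0 gives 446 → no gain ✓; to t=9.2 gives 728 − 25×9.2 = 498 → no gain ✓.
Weak (own payoff 446): to t=9.2 gives 728 − 153×9.2 = -679.6 → no gain ✓; to t=14.8 gives 1264 − 153×14.8 = -1000.4 → no gain ✓.
4 of the 6 constraints hold; not an equilibrium.

4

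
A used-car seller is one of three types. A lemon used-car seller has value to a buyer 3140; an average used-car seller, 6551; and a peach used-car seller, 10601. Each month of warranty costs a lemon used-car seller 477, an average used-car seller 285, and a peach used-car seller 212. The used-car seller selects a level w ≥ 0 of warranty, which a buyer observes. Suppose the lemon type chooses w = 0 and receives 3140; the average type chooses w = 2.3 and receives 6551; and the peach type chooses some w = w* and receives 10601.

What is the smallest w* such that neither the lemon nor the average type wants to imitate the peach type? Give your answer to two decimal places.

Average type (on-path payoff 6551 − 285×2.3 = 5895.5) won't mimic when 5895.5 ≥ 10601 − 285·w*, i.e. w* ≥ 16.51.
Lemon type (on-path payoff 3140) won't mimic when 3140 ≥ 10601 − 477·w*, i.e. w* ≥ 15.64.
Both must hold, so w* = max(15.64, 16.51) = 16.51. The average type's constraint binds.

16.51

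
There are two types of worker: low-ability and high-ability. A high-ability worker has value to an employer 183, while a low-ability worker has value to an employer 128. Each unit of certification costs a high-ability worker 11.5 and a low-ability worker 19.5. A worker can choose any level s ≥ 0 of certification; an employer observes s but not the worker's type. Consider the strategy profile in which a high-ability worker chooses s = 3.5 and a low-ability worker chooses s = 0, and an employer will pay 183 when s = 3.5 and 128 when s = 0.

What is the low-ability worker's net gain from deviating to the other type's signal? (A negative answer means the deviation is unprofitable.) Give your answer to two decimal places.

-13.25

Playing s = 0 the low-ability worker receives 128.
Deviating to s = 3.5 brings payment 183 at cost 19.5 × 3.5 = 68.25, netting 114.75.
Gain from deviating: 114.75 − 128 = -13.25.
The gain is negative, so the low-ability type's incentive-compatibility constraint is satisfied.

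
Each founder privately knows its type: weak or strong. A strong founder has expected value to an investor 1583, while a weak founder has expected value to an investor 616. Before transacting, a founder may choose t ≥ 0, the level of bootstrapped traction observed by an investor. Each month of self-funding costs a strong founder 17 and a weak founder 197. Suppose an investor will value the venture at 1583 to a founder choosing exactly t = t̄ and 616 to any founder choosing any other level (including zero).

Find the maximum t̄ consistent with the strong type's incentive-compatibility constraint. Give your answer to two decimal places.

Choosing t̄ yields the strong type 1583 − 17·t̄; choosing zero yields 616.
The strong type is indifferent at 1583 − 17·t̄ = 616, i.e. t̄ = (1583 − 616) / 17 ≈ 56.88.
For any t̄ above 56.88 the strong type would rather pool at zero, so separation collapses.

56.88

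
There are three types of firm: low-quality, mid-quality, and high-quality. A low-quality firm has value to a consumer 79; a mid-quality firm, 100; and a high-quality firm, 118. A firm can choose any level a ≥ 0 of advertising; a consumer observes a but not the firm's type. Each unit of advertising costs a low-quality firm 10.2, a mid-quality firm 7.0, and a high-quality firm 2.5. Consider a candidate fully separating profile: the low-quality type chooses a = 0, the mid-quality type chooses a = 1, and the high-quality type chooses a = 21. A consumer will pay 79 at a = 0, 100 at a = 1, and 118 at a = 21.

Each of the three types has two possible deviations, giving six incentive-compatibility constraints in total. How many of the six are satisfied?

Low-quality (own payoff 79): to a=1 gives 100 − 10.2×1 = 89.8 → profitable ✗; to a=21 gives 118 − 10.2×21 = -96.2 → no gain ✓.
Mid-quality (own payoff 100 − 7.0×1 = 93): to a=0 gives 79 → no gain ✓; to a=21 gives 118 − 7.0×21 = -29 → no gain ✓.
High-quality (own payoff 118 − 2.5×21 = 65.5): to a=0 gives 79 → profitable ✗; to a=1 gives 100 − 2.5×1 = 97.5 → profitable ✗.
3 of the 6 constraints hold; not an equilibrium.

3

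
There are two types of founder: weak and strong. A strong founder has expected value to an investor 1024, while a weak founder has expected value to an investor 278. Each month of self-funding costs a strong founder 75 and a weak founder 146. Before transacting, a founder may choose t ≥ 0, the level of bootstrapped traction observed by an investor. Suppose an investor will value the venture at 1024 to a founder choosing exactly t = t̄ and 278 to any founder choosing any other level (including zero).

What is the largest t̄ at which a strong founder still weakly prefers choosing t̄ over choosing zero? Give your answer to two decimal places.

9.95

Choosing t̄ yields the strong type 1024 − 75·t̄; choosing zero yields 278.
The strong type is indifferent at 1024 − 75·t̄ = 278, i.e. t̄ = (1024 − 278) / 75 ≈ 9.95.
For any t̄ above 9.95 the strong type would rather pool at zero, so separation collapses.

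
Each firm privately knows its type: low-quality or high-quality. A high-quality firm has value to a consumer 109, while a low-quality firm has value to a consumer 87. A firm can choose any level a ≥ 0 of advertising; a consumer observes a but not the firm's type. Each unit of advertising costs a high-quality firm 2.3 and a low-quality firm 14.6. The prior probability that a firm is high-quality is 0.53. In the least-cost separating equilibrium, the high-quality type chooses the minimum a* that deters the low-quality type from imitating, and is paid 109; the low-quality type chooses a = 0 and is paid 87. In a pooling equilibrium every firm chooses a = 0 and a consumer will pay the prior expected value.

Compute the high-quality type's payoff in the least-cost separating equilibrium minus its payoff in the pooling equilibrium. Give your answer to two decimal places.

6.87

Least-cost separating signal: a* solves 87 = 109 − 14.6·a*, so a* = (109 − 87)/14.6 ≈ 1.5068.
High-quality type's separating payoff: 109 − 2.3 × a* = 109 − 2.3 × (109 − 87)/14.6 = 109 − 50.6/14.6 ≈ 105.5342.
Pooling payoff: 0.53 × 109 + 0.47 × 87 = 98.66.
Difference: 105.5342 − 98.66 = 6.8742, i.e. 6.87 to two decimal places.
The high-quality type prefers to separate.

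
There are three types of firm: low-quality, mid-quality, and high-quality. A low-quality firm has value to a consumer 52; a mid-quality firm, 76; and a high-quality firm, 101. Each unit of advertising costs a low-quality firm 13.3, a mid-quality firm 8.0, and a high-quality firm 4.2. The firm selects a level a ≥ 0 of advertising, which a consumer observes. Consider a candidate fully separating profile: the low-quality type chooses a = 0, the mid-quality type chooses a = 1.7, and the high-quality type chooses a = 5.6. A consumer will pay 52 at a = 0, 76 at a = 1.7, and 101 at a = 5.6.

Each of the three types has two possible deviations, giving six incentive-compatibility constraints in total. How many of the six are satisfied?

5

Low-quality (own payoff 52): to a=1.7 gives 76 − 13.3×1.7 = 53.39 → profitable ✗; to a=5.6 gives 101 − 13.3×5.6 = 26.52 → no gain ✓.
High-quality (own payoff 101 − 4.2×5.6 = 77.48): to a=0 gives 52 → no gain ✓; to a=1.7 gives 76 − 4.2×1.7 = 68.86 → no gain ✓.
Mid-quality (own payoff 76 − 8.0×1.7 = 62.4): to a=0 gives 52 → no gain ✓; to a=5.6 gives 101 − 8.0×5.6 = 56.2 → no gain ✓.
5 of the 6 constraints hold; not an equilibrium.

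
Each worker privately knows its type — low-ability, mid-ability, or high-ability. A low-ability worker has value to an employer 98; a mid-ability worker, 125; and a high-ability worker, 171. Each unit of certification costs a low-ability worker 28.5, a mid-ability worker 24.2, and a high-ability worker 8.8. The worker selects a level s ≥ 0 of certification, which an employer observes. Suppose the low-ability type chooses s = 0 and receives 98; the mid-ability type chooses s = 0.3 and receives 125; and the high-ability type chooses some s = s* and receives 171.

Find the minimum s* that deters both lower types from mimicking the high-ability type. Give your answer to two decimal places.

Mid-ability type (on-path payoff 125 − 24.2×0.3 = 117.74) won't mimic when 117.74 ≥ 171 − 24.2·s*, i.e. s* ≥ 2.20.
Low-ability type (on-path payoff 98) won't mimic when 98 ≥ 171 − 28.5·s*, i.e. s* ≥ 2.56.
Both must hold, so s* = max(2.56, 2.20) = 2.56. The low-ability type's constraint binds.

2.56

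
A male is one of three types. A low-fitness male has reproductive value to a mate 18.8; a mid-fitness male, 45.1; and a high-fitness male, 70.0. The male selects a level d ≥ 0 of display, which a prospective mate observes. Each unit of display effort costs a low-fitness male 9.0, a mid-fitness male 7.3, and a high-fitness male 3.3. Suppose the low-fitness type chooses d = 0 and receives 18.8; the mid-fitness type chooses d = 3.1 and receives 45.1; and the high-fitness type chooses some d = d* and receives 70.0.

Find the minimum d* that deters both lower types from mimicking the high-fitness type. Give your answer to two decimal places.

Mid-fitness type (on-path payoff 45.1 − 7.3×3.1 = 22.47) won't mimic when 22.47 ≥ 70.0 − 7.3·d*, i.e. d* ≥ 6.51.
Low-fitness type (on-path payoff 18.8) won't mimic when 18.8 ≥ 70.0 − 9.0·d*, i.e. d* ≥ 5.69.
Both must hold, so d* = max(5.69, 6.51) = 6.51. The mid-fitness type's constraint binds.

6.51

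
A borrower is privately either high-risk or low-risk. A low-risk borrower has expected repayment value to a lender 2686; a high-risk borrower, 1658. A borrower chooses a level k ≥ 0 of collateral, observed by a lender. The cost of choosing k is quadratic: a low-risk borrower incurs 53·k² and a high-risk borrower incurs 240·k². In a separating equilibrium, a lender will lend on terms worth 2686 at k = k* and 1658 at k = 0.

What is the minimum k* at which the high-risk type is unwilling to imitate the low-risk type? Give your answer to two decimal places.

2.07

The high-risk type at k = 0 receives 1658; imitating at k* yields 2686 − 240·k*².
Indifference: 1658 = 2686 − 240·k*², so k*² = (2686 − 1658) / 240 ≈ 4.2833.
k* = √4.2833 ≈ 2.07.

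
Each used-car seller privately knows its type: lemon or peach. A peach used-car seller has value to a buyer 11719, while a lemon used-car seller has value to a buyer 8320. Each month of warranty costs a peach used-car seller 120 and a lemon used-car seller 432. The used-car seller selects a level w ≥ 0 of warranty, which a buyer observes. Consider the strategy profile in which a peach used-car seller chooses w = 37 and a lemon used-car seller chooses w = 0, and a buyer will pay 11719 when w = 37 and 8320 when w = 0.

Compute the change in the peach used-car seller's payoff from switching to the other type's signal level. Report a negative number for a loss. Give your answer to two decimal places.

Playing w = 37 the peach used-car seller receives 11719 − 120 × 37 = 7279.
Deviating to w = 0 yields 8320 instead.
Gain from deviating: 8320 − 7279 = 1041.00.
The gain is positive, so the peach type's incentive-compatibility constraint is violated — this profile is not a separating equilibrium.

1041.00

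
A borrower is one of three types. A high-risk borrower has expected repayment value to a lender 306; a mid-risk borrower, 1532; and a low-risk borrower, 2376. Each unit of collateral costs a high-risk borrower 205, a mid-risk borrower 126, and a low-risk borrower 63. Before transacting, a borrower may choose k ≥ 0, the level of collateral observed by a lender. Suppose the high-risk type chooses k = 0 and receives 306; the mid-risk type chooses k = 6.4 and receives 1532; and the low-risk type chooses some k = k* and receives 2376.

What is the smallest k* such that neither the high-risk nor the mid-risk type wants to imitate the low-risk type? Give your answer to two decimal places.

13.10

High-risk type (on-path payoff 306) won't mimic when 306 ≥ 2376 − 205·k*, i.e. k* ≥ 10.10.
Mid-risk type (on-path payoff 1532 − 126×6.4 = 725.6) won't mimic when 725.6 ≥ 2376 − 126·k*, i.e. k* ≥ 13.10.
Both must hold, so k* = max(10.10, 13.10) = 13.10. The mid-risk type's constraint binds.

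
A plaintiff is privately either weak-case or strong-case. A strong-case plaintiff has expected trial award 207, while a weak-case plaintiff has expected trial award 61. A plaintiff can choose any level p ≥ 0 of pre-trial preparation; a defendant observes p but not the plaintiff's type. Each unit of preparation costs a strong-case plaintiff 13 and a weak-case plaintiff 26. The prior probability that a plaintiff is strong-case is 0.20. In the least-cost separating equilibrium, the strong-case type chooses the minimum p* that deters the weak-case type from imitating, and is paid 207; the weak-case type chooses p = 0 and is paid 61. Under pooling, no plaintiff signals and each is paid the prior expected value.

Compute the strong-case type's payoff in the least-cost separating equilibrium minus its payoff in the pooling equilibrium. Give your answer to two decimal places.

Least-cost separating signal: p* solves 61 = 207 − 26·p*, so p* = (207 − 61)/26 ≈ 5.6154.
Strong-case type's separating payoff: 207 − 13 × p* = 207 − 13 × (207 − 61)/26 = 207 − 1898/26 = 134.
Pooling payoff: 0.20 × 207 + 0.80 × 61 = 90.2.
Difference: 134 − 90.2 = 43.80.
The strong-case type prefers to separate.

43.80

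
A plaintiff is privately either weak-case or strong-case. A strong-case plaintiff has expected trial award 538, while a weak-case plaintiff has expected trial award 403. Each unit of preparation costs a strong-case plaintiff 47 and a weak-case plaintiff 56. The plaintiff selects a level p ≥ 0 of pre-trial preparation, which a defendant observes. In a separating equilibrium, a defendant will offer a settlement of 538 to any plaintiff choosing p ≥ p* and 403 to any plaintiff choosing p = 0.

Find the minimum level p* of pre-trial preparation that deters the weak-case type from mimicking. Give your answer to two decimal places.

2.41

A weak-case plaintiff choosing p = 0 receives 403.
Imitating at p* instead would pay 538 at cost 56·p*, netting 538 − 56·p*.
Indifference: 403 = 538 − 56·p*, so p* = (538 − 403) / 56 ≈ 2.41.
At p* the weak-case type's incentive constraint just binds; the strong-case type strictly prefers p* since its per-unit cost is lower.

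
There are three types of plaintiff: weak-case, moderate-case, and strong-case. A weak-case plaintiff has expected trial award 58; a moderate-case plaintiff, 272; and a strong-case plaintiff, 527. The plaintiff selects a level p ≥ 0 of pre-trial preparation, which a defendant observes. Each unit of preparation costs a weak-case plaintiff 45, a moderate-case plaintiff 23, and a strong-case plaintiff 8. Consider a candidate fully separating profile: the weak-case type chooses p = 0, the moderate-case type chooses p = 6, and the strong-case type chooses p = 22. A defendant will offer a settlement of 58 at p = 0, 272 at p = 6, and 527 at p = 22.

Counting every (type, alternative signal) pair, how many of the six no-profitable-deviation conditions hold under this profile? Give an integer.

Strong-case (own payoff 527 − 8×22 = 351): to p=0 gives 58 → no gain ✓; to p=6 gives 272 − 8×6 = 224 → no gain ✓.
Weak-case (own payoff 58): to p=6 gives 272 − 45×6 = 2 → no gain ✓; to p=22 gives 527 − 45×22 = -463 → no gain ✓.
Moderate-case (own payoff 272 − 23×6 = 134): to p=0 gives 58 → no gain ✓; to p=22 gives 527 − 23×22 = 21 → no gain ✓.
6 of the 6 constraints hold; this profile is a separating equilibrium.

6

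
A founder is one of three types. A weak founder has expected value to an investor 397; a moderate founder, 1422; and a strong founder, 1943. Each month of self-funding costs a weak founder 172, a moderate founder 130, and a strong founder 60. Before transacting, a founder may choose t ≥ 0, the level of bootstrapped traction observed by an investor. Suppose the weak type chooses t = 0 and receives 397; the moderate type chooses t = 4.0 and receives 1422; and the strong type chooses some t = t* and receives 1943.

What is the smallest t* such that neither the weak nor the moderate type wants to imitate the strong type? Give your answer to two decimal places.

8.99

Moderate type (on-path payoff 1422 − 130×4.0 = 902) won't mimic when 902 ≥ 1943 − 130·t*, i.e. t* ≥ 8.01.
Weak type (on-path payoff 397) won't mimic when 397 ≥ 1943 − 172·t*, i.e. t* ≥ 8.99.
Both must hold, so t* = max(8.99, 8.01) = 8.99. The weak type's constraint binds.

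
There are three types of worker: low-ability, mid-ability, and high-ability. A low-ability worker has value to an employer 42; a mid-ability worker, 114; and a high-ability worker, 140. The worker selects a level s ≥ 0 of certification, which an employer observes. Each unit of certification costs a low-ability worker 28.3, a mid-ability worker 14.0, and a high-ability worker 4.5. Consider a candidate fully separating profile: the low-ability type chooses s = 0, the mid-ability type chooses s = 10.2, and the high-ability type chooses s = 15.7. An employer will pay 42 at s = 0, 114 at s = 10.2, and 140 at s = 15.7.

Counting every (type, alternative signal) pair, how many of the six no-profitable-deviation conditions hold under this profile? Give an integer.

High-ability (own payoff 140 − 4.5×15.7 = 69.35): to s=0 gives 42 → no gain ✓; to s=10.2 gives 114 − 4.5×10.2 = 68.1 → no gain ✓.
Low-ability (own payoff 42): to s=10.2 gives 114 − 28.3×10.2 = -174.66 → no gain ✓; to s=15.7 gives 140 − 28.3×15.7 = -304.31 → no gain ✓.
Mid-ability (own payoff 114 − 14.0×10.2 = -28.8): to s=0 gives 42 → profitable ✗; to s=15.7 gives 140 − 14.0×15.7 = -79.8 → no gain ✓.
5 of the 6 constraints hold; not an equilibrium.

5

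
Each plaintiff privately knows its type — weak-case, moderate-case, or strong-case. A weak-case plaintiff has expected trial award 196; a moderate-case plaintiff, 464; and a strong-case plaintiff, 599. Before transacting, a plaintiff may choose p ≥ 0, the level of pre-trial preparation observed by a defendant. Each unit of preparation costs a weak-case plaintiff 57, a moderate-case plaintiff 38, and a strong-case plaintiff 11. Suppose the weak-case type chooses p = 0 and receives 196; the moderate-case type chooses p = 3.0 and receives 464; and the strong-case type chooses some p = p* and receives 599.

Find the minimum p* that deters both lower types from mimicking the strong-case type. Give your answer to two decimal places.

Moderate-case type (on-path payoff 464 − 38×3.0 = 350) won't mimic when 350 ≥ 599 − 38·p*, i.e. p* ≥ 6.55.
Weak-case type (on-path payoff 196) won't mimic when 196 ≥ 599 − 57·p*, i.e. p* ≥ 7.07.
Both must hold, so p* = max(7.07, 6.55) = 7.07. The weak-case type's constraint binds.

7.07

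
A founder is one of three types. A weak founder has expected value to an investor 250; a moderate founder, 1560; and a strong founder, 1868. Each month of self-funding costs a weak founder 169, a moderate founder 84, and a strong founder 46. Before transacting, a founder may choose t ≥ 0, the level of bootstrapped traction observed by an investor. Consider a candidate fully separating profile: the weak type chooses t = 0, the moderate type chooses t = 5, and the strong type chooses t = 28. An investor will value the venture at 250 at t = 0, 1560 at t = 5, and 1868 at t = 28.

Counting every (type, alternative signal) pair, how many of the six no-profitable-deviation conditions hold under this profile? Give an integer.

Moderate (own payoff 1560 − 84×5 = 1140): to t=0 gives 250 → no gain ✓; to t=28 gives 1868 − 84×28 = -484 → no gain ✓.
Strong (own payoff 1868 − 46×28 = 580): to t=0 gives 250 → no gain ✓; to t=5 gives 1560 − 46×5 = 1330 → profitable ✗.
Weak (own payoff 250): to t=5 gives 1560 − 169×5 = 715 → profitable ✗; to t=28 gives 1868 − 169×28 = -2864 → no gain ✓.
4 of the 6 constraints hold; not an equilibrium.

4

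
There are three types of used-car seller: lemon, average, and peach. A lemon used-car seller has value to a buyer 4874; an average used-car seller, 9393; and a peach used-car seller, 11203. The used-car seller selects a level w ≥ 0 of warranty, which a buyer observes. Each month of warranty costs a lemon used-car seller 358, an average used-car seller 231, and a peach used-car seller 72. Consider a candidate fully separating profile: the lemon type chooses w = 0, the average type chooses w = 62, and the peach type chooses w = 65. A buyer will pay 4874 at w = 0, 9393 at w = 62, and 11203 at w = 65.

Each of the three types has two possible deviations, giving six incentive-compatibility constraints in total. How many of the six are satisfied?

4

Lemon (own payoff 4874): to w=62 gives 9393 − 358×62 = -12803 → no gain ✓; to w=65 gives 11203 − 358×65 = -12067 → no gain ✓.
Average (own payoff 9393 − 231×62 = -4929): to w=0 gives 4874 → profitable ✗; to w=65 gives 11203 − 231×65 = -3812 → profitable ✗.
Peach (own payoff 11203 − 72×65 = 6523): to w=0 gives 4874 → no gain ✓; to w=62 gives 9393 − 72×62 = 4929 → no gain ✓.
4 of the 6 constraints hold; not an equilibrium.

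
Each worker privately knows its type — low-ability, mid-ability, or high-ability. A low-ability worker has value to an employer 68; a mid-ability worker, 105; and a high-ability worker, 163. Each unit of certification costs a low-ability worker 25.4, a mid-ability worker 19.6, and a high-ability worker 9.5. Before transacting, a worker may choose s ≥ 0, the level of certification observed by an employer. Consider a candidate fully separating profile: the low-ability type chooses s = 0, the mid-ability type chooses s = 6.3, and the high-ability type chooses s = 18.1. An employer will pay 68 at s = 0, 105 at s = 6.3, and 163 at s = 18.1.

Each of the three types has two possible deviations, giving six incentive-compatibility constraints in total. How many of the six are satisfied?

3

Low-ability (own payoff 68): to s=6.3 gives 105 − 25.4×6.3 = -55.02 → no gain ✓; to s=18.1 gives 163 − 25.4×18.1 = -296.74 → no gain ✓.
High-ability (own payoff 163 − 9.5×18.1 = -8.95): to s=0 gives 68 → profitable ✗; to s=6.3 gives 105 − 9.5×6.3 = 45.15 → profitable ✗.
Mid-ability (own payoff 105 − 19.6×6.3 = -18.48): to s=0 gives 68 → profitable ✗; to s=18.1 gives 163 − 19.6×18.1 = -191.76 → no gain ✓.
3 of the 6 constraints hold; not an equilibrium.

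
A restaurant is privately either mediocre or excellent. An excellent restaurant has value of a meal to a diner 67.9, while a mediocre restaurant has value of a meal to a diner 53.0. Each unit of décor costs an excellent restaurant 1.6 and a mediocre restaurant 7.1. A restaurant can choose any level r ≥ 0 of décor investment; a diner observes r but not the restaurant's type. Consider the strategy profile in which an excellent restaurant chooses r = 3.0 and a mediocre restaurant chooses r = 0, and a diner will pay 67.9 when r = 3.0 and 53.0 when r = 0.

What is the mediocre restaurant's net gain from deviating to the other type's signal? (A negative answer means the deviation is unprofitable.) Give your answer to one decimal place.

Playing r = 0 the mediocre restaurant receives 53.0.
Deviating to r = 3.0 brings payment 67.9 at cost 7.1 × 3.0 = 21.3, netting 46.6.
Gain from deviating: 46.6 − 53.0 = -6.4.
The gain is negative, so the mediocre type's incentive-compatibility constraint is satisfied.

-6.4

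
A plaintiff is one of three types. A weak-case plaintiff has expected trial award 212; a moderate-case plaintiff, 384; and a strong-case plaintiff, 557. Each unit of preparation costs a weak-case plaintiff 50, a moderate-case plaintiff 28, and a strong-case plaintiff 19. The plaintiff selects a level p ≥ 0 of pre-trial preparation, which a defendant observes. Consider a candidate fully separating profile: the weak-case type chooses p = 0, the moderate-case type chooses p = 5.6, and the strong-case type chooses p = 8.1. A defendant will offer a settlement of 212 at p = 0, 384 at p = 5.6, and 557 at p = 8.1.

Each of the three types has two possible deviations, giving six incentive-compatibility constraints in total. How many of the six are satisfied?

5

Weak-case (own payoff 212): to p=5.6 gives 384 − 50×5.6 = 104 → no gain ✓; to p=8.1 gives 557 − 50×8.1 = 152 → no gain ✓.
Moderate-case (own payoff 384 − 28×5.6 = 227.2): to p=0 gives 212 → no gain ✓; to p=8.1 gives 557 − 28×8.1 = 330.2 → profitable ✗.
Strong-case (own payoff 557 − 19×8.1 = 403.1): to p=0 gives 212 → no gain ✓; to p=5.6 gives 384 − 19×5.6 = 277.6 → no gain ✓.
5 of the 6 constraints hold; not an equilibrium.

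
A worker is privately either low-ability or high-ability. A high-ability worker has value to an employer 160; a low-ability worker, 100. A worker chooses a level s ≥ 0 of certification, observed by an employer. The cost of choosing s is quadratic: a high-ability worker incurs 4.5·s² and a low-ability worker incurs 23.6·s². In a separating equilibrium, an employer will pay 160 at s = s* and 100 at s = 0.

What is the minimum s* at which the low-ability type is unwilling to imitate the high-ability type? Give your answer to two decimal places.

The low-ability type at s = 0 receives 100; imitating at s* yields 160 − 23.6·s*².
Indifference: 100 = 160 − 23.6·s*², so s*² = (160 − 100) / 23.6 ≈ 2.5424.
s* = √2.5424 ≈ 1.59.

1.59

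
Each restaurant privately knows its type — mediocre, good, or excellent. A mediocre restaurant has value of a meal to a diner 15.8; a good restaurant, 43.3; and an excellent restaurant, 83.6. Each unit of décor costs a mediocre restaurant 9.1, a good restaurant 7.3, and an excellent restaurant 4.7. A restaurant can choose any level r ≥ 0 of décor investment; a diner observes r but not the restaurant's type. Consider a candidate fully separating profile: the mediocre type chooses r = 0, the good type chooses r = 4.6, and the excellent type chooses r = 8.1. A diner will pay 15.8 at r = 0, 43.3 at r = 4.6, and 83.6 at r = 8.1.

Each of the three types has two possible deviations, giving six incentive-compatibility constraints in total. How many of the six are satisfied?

4

Good (own payoff 43.3 − 7.3×4.6 = 9.72): to r=0 gives 15.8 → profitable ✗; to r=8.1 gives 83.6 − 7.3×8.1 = 24.47 → profitable ✗.
Excellent (own payoff 83.6 − 4.7×8.1 = 45.53): to r=0 gives 15.8 → no gain ✓; to r=4.6 gives 43.3 − 4.7×4.6 = 21.68 → no gain ✓.
Mediocre (own payoff 15.8): to r=4.6 gives 43.3 − 9.1×4.6 = 1.44 → no gain ✓; to r=8.1 gives 83.6 − 9.1×8.1 = 9.89 → no gain ✓.
4 of the 6 constraints hold; not an equilibrium.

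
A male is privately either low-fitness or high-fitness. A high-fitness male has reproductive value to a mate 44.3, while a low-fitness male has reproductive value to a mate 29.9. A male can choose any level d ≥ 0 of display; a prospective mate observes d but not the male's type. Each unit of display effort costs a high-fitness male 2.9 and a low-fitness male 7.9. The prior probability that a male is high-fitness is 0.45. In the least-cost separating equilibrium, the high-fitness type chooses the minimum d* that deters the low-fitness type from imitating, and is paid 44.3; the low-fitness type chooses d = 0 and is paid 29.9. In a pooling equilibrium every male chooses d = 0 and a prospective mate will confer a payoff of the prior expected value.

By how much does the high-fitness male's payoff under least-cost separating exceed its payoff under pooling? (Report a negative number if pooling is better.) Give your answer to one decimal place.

2.6

Least-cost separating signal: d* solves 29.9 = 44.3 − 7.9·d*, so d* = (44.3 − 29.9)/7.9 ≈ 1.8228.
High-fitness type's separating payoff: 44.3 − 2.9 × d* = 44.3 − 2.9 × (44.3 − 29.9)/7.9 = 44.3 − 41.76/7.9 ≈ 39.014.
Pooling payoff: 0.45 × 44.3 + 0.55 × 29.9 = 36.38.
Difference: 39.014 − 36.38 = 2.634, i.e. 2.6 to one decimal place.
The high-fitness type prefers to separate.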